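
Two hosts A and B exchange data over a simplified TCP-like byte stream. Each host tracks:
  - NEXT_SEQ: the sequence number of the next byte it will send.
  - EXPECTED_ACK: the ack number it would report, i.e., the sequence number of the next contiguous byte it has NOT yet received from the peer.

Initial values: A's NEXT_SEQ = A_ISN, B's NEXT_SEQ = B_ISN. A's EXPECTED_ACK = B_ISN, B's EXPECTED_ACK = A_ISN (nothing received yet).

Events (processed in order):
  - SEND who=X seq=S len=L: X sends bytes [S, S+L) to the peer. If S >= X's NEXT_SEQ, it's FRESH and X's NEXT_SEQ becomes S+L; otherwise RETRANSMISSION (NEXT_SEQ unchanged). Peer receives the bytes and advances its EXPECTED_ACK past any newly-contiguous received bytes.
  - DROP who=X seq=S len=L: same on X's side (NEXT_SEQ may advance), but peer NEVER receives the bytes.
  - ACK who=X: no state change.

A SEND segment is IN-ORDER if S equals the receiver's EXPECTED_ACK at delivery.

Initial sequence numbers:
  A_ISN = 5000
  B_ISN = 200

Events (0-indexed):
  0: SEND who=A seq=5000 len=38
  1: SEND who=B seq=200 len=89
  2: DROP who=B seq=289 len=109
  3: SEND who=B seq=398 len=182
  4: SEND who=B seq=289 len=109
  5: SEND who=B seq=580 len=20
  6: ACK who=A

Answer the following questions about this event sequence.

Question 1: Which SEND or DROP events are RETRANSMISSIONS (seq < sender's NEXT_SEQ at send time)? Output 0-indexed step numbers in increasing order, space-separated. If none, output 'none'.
Answer: 4

Derivation:
Step 0: SEND seq=5000 -> fresh
Step 1: SEND seq=200 -> fresh
Step 2: DROP seq=289 -> fresh
Step 3: SEND seq=398 -> fresh
Step 4: SEND seq=289 -> retransmit
Step 5: SEND seq=580 -> fresh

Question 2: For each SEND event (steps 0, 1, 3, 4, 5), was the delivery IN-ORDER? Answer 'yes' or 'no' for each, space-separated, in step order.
Answer: yes yes no yes yes

Derivation:
Step 0: SEND seq=5000 -> in-order
Step 1: SEND seq=200 -> in-order
Step 3: SEND seq=398 -> out-of-order
Step 4: SEND seq=289 -> in-order
Step 5: SEND seq=580 -> in-order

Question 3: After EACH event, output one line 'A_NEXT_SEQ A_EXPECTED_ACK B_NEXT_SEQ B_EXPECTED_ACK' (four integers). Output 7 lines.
5038 200 200 5038
5038 289 289 5038
5038 289 398 5038
5038 289 580 5038
5038 580 580 5038
5038 600 600 5038
5038 600 600 5038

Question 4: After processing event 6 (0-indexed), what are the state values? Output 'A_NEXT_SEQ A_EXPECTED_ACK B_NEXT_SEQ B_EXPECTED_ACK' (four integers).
After event 0: A_seq=5038 A_ack=200 B_seq=200 B_ack=5038
After event 1: A_seq=5038 A_ack=289 B_seq=289 B_ack=5038
After event 2: A_seq=5038 A_ack=289 B_seq=398 B_ack=5038
After event 3: A_seq=5038 A_ack=289 B_seq=580 B_ack=5038
After event 4: A_seq=5038 A_ack=580 B_seq=580 B_ack=5038
After event 5: A_seq=5038 A_ack=600 B_seq=600 B_ack=5038
After event 6: A_seq=5038 A_ack=600 B_seq=600 B_ack=5038

5038 600 600 5038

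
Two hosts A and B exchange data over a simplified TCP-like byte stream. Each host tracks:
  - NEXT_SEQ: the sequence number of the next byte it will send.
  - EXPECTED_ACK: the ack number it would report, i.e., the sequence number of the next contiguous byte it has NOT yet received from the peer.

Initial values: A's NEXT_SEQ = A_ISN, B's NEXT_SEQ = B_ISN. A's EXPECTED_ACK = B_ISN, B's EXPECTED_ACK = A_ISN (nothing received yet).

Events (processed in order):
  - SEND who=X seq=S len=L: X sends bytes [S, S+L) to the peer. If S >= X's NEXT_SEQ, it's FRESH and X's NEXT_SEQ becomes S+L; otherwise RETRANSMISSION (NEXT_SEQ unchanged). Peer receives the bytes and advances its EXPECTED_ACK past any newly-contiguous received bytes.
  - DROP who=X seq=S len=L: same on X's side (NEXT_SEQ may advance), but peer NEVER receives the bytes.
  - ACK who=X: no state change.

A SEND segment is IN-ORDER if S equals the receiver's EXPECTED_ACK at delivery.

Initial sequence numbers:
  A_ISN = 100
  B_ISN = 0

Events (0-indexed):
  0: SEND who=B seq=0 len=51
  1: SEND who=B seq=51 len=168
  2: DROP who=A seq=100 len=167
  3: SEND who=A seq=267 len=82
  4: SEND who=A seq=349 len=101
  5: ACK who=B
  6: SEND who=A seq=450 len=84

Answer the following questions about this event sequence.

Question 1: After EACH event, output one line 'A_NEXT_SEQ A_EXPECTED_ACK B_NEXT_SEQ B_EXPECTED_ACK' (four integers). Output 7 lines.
100 51 51 100
100 219 219 100
267 219 219 100
349 219 219 100
450 219 219 100
450 219 219 100
534 219 219 100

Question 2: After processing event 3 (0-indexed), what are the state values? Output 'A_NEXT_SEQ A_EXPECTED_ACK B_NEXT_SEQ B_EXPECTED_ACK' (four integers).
After event 0: A_seq=100 A_ack=51 B_seq=51 B_ack=100
After event 1: A_seq=100 A_ack=219 B_seq=219 B_ack=100
After event 2: A_seq=267 A_ack=219 B_seq=219 B_ack=100
After event 3: A_seq=349 A_ack=219 B_seq=219 B_ack=100

349 219 219 100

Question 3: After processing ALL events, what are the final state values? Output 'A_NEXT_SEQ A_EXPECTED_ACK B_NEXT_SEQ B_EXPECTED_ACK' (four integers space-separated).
After event 0: A_seq=100 A_ack=51 B_seq=51 B_ack=100
After event 1: A_seq=100 A_ack=219 B_seq=219 B_ack=100
After event 2: A_seq=267 A_ack=219 B_seq=219 B_ack=100
After event 3: A_seq=349 A_ack=219 B_seq=219 B_ack=100
After event 4: A_seq=450 A_ack=219 B_seq=219 B_ack=100
After event 5: A_seq=450 A_ack=219 B_seq=219 B_ack=100
After event 6: A_seq=534 A_ack=219 B_seq=219 B_ack=100

Answer: 534 219 219 100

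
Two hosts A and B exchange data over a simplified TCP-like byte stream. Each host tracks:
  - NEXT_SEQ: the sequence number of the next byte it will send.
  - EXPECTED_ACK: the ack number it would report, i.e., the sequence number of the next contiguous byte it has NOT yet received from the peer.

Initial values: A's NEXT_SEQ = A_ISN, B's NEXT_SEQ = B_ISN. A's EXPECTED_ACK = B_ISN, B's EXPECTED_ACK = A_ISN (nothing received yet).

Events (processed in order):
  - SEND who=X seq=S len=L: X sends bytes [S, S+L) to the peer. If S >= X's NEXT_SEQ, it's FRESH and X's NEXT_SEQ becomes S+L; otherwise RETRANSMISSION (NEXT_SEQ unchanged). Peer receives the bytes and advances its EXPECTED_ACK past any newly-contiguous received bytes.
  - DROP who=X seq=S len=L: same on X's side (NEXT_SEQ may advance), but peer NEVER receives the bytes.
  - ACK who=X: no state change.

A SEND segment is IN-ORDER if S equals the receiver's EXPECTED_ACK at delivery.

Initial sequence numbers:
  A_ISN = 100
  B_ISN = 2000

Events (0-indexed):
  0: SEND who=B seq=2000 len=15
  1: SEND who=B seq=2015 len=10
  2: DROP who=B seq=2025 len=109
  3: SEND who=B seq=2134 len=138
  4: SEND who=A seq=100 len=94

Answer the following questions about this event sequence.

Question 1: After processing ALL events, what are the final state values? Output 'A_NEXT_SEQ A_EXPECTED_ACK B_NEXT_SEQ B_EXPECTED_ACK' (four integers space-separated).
Answer: 194 2025 2272 194

Derivation:
After event 0: A_seq=100 A_ack=2015 B_seq=2015 B_ack=100
After event 1: A_seq=100 A_ack=2025 B_seq=2025 B_ack=100
After event 2: A_seq=100 A_ack=2025 B_seq=2134 B_ack=100
After event 3: A_seq=100 A_ack=2025 B_seq=2272 B_ack=100
After event 4: A_seq=194 A_ack=2025 B_seq=2272 B_ack=194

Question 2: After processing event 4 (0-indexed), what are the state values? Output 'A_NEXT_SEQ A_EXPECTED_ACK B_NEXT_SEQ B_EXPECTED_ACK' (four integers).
After event 0: A_seq=100 A_ack=2015 B_seq=2015 B_ack=100
After event 1: A_seq=100 A_ack=2025 B_seq=2025 B_ack=100
After event 2: A_seq=100 A_ack=2025 B_seq=2134 B_ack=100
After event 3: A_seq=100 A_ack=2025 B_seq=2272 B_ack=100
After event 4: A_seq=194 A_ack=2025 B_seq=2272 B_ack=194

194 2025 2272 194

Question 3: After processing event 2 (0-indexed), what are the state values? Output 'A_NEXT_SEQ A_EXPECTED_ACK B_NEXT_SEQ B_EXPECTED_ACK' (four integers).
After event 0: A_seq=100 A_ack=2015 B_seq=2015 B_ack=100
After event 1: A_seq=100 A_ack=2025 B_seq=2025 B_ack=100
After event 2: A_seq=100 A_ack=2025 B_seq=2134 B_ack=100

100 2025 2134 100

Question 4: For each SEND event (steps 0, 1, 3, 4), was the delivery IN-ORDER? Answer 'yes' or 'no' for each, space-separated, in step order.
Answer: yes yes no yes

Derivation:
Step 0: SEND seq=2000 -> in-order
Step 1: SEND seq=2015 -> in-order
Step 3: SEND seq=2134 -> out-of-order
Step 4: SEND seq=100 -> in-order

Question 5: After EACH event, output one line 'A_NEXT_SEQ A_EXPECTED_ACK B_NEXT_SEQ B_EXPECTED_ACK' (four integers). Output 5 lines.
100 2015 2015 100
100 2025 2025 100
100 2025 2134 100
100 2025 2272 100
194 2025 2272 194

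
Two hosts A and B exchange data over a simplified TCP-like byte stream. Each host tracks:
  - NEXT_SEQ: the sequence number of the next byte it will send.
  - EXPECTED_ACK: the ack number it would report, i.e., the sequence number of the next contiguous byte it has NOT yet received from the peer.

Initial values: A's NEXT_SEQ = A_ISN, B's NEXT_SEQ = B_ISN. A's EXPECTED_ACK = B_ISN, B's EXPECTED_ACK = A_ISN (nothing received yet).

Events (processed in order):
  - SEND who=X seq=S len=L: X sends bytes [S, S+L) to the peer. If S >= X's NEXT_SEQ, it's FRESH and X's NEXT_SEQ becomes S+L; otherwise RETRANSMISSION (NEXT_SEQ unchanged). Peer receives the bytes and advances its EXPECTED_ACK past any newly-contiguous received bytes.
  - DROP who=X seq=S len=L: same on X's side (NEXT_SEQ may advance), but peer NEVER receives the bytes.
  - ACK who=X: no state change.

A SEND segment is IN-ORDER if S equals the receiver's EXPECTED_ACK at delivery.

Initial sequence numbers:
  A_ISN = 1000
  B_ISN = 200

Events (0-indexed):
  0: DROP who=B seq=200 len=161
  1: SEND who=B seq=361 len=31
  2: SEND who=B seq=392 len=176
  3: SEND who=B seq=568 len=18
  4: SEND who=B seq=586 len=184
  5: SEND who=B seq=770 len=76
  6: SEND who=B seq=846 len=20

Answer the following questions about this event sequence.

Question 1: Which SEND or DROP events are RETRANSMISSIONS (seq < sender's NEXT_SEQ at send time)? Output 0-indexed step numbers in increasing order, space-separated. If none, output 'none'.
Answer: none

Derivation:
Step 0: DROP seq=200 -> fresh
Step 1: SEND seq=361 -> fresh
Step 2: SEND seq=392 -> fresh
Step 3: SEND seq=568 -> fresh
Step 4: SEND seq=586 -> fresh
Step 5: SEND seq=770 -> fresh
Step 6: SEND seq=846 -> fresh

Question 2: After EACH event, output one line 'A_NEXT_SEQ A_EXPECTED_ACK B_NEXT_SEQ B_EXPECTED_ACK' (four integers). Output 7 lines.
1000 200 361 1000
1000 200 392 1000
1000 200 568 1000
1000 200 586 1000
1000 200 770 1000
1000 200 846 1000
1000 200 866 1000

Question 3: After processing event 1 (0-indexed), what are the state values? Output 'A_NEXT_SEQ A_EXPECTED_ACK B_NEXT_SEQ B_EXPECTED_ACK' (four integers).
After event 0: A_seq=1000 A_ack=200 B_seq=361 B_ack=1000
After event 1: A_seq=1000 A_ack=200 B_seq=392 B_ack=1000

1000 200 392 1000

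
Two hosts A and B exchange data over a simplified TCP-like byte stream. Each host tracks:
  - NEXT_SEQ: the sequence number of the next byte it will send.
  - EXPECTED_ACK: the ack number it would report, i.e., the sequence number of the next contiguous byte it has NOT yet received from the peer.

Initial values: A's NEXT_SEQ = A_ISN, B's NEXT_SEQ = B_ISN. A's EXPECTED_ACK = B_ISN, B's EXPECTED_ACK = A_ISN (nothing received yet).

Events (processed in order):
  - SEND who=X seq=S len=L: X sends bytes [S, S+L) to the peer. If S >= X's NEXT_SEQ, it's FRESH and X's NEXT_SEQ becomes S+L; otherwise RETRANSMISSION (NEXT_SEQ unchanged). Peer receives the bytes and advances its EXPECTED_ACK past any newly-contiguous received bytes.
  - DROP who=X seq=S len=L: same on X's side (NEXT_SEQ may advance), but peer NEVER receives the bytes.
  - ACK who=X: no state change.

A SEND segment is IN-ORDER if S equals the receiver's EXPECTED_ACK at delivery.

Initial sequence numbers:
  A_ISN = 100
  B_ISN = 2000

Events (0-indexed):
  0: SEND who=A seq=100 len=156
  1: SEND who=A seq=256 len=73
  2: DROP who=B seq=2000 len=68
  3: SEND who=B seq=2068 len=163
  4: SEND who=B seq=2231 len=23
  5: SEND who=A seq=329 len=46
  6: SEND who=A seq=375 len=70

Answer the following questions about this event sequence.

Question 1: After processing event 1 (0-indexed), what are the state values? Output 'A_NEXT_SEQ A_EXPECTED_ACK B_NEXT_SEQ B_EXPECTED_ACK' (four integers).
After event 0: A_seq=256 A_ack=2000 B_seq=2000 B_ack=256
After event 1: A_seq=329 A_ack=2000 B_seq=2000 B_ack=329

329 2000 2000 329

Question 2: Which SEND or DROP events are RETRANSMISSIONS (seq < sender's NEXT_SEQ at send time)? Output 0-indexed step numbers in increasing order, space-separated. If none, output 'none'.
Answer: none

Derivation:
Step 0: SEND seq=100 -> fresh
Step 1: SEND seq=256 -> fresh
Step 2: DROP seq=2000 -> fresh
Step 3: SEND seq=2068 -> fresh
Step 4: SEND seq=2231 -> fresh
Step 5: SEND seq=329 -> fresh
Step 6: SEND seq=375 -> fresh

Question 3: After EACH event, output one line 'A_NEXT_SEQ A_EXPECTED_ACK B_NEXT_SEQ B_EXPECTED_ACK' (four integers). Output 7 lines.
256 2000 2000 256
329 2000 2000 329
329 2000 2068 329
329 2000 2231 329
329 2000 2254 329
375 2000 2254 375
445 2000 2254 445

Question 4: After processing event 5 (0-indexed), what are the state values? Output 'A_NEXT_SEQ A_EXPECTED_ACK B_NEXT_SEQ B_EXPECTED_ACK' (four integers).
After event 0: A_seq=256 A_ack=2000 B_seq=2000 B_ack=256
After event 1: A_seq=329 A_ack=2000 B_seq=2000 B_ack=329
After event 2: A_seq=329 A_ack=2000 B_seq=2068 B_ack=329
After event 3: A_seq=329 A_ack=2000 B_seq=2231 B_ack=329
After event 4: A_seq=329 A_ack=2000 B_seq=2254 B_ack=329
After event 5: A_seq=375 A_ack=2000 B_seq=2254 B_ack=375

375 2000 2254 375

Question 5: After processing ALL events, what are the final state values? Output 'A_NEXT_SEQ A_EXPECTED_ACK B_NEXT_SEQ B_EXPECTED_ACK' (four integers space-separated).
After event 0: A_seq=256 A_ack=2000 B_seq=2000 B_ack=256
After event 1: A_seq=329 A_ack=2000 B_seq=2000 B_ack=329
After event 2: A_seq=329 A_ack=2000 B_seq=2068 B_ack=329
After event 3: A_seq=329 A_ack=2000 B_seq=2231 B_ack=329
After event 4: A_seq=329 A_ack=2000 B_seq=2254 B_ack=329
After event 5: A_seq=375 A_ack=2000 B_seq=2254 B_ack=375
After event 6: A_seq=445 A_ack=2000 B_seq=2254 B_ack=445

Answer: 445 2000 2254 445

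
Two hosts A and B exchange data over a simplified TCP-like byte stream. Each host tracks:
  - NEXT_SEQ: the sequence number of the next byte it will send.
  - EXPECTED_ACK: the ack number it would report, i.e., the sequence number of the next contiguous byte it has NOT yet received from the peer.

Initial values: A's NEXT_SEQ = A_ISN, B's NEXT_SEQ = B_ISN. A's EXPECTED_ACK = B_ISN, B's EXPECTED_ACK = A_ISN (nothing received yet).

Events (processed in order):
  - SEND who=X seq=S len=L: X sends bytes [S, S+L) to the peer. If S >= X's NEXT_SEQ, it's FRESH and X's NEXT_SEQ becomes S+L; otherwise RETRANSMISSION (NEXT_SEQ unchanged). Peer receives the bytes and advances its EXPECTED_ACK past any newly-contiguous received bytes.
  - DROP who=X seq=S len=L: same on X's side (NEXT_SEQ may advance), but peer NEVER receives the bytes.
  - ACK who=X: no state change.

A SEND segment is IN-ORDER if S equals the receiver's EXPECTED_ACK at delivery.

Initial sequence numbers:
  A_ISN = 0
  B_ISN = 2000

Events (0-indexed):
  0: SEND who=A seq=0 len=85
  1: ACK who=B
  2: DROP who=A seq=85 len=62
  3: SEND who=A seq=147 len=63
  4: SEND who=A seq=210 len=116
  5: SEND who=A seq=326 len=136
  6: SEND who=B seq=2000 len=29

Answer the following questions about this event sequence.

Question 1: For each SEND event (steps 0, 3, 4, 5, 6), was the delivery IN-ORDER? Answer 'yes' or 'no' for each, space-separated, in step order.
Step 0: SEND seq=0 -> in-order
Step 3: SEND seq=147 -> out-of-order
Step 4: SEND seq=210 -> out-of-order
Step 5: SEND seq=326 -> out-of-order
Step 6: SEND seq=2000 -> in-order

Answer: yes no no no yes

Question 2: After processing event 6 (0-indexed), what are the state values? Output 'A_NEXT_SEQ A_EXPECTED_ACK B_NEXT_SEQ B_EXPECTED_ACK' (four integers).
After event 0: A_seq=85 A_ack=2000 B_seq=2000 B_ack=85
After event 1: A_seq=85 A_ack=2000 B_seq=2000 B_ack=85
After event 2: A_seq=147 A_ack=2000 B_seq=2000 B_ack=85
After event 3: A_seq=210 A_ack=2000 B_seq=2000 B_ack=85
After event 4: A_seq=326 A_ack=2000 B_seq=2000 B_ack=85
After event 5: A_seq=462 A_ack=2000 B_seq=2000 B_ack=85
After event 6: A_seq=462 A_ack=2029 B_seq=2029 B_ack=85

462 2029 2029 85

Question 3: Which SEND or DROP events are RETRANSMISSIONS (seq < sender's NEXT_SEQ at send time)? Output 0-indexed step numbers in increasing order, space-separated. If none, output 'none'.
Step 0: SEND seq=0 -> fresh
Step 2: DROP seq=85 -> fresh
Step 3: SEND seq=147 -> fresh
Step 4: SEND seq=210 -> fresh
Step 5: SEND seq=326 -> fresh
Step 6: SEND seq=2000 -> fresh

Answer: none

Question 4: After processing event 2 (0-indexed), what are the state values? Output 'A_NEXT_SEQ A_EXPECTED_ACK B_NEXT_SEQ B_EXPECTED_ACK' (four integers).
After event 0: A_seq=85 A_ack=2000 B_seq=2000 B_ack=85
After event 1: A_seq=85 A_ack=2000 B_seq=2000 B_ack=85
After event 2: A_seq=147 A_ack=2000 B_seq=2000 B_ack=85

147 2000 2000 85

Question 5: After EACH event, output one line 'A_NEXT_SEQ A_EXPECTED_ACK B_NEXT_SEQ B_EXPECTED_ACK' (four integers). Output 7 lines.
85 2000 2000 85
85 2000 2000 85
147 2000 2000 85
210 2000 2000 85
326 2000 2000 85
462 2000 2000 85
462 2029 2029 85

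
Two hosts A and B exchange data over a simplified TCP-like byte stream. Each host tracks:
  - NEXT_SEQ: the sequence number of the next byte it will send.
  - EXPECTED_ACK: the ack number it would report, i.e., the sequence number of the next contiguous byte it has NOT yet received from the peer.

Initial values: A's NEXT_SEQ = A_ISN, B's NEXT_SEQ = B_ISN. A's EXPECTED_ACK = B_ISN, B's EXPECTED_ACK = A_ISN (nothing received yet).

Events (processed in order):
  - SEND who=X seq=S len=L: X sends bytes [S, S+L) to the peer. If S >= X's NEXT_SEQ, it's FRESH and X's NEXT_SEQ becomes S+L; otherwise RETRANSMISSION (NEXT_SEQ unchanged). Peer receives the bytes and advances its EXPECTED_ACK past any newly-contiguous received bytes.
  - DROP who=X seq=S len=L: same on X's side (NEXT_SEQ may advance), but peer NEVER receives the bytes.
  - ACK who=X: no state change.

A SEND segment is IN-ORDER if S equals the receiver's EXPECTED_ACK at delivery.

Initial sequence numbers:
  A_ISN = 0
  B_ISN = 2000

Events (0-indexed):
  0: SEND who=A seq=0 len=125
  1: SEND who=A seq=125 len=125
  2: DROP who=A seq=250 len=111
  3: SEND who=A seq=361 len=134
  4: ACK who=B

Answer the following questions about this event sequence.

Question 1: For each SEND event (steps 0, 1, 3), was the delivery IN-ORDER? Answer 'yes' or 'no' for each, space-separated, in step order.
Answer: yes yes no

Derivation:
Step 0: SEND seq=0 -> in-order
Step 1: SEND seq=125 -> in-order
Step 3: SEND seq=361 -> out-of-order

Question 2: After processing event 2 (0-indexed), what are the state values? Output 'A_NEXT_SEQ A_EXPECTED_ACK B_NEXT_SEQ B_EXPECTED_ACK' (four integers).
After event 0: A_seq=125 A_ack=2000 B_seq=2000 B_ack=125
After event 1: A_seq=250 A_ack=2000 B_seq=2000 B_ack=250
After event 2: A_seq=361 A_ack=2000 B_seq=2000 B_ack=250

361 2000 2000 250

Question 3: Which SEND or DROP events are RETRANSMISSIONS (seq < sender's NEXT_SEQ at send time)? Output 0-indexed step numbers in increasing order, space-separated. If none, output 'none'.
Step 0: SEND seq=0 -> fresh
Step 1: SEND seq=125 -> fresh
Step 2: DROP seq=250 -> fresh
Step 3: SEND seq=361 -> fresh

Answer: none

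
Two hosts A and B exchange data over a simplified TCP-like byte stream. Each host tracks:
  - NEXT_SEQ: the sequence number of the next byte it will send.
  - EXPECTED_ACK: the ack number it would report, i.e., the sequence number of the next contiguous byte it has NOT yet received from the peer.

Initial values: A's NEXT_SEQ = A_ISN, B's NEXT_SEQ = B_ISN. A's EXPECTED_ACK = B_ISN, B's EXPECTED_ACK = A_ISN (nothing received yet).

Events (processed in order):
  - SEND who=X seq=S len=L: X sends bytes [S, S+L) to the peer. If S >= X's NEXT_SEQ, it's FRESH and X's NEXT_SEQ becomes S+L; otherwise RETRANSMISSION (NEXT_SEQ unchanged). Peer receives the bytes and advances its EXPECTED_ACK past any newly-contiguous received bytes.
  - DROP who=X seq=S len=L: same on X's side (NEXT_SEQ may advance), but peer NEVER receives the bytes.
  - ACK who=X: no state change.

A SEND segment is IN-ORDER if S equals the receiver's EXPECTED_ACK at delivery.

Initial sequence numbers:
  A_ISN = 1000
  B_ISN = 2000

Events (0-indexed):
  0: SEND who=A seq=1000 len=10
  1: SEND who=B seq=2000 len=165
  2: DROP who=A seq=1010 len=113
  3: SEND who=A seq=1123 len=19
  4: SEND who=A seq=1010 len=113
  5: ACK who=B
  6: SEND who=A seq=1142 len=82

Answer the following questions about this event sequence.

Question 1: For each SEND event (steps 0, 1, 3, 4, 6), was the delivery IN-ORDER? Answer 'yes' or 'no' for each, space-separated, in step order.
Answer: yes yes no yes yes

Derivation:
Step 0: SEND seq=1000 -> in-order
Step 1: SEND seq=2000 -> in-order
Step 3: SEND seq=1123 -> out-of-order
Step 4: SEND seq=1010 -> in-order
Step 6: SEND seq=1142 -> in-order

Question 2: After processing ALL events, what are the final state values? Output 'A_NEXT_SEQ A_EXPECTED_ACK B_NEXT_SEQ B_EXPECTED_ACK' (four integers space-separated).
Answer: 1224 2165 2165 1224

Derivation:
After event 0: A_seq=1010 A_ack=2000 B_seq=2000 B_ack=1010
After event 1: A_seq=1010 A_ack=2165 B_seq=2165 B_ack=1010
After event 2: A_seq=1123 A_ack=2165 B_seq=2165 B_ack=1010
After event 3: A_seq=1142 A_ack=2165 B_seq=2165 B_ack=1010
After event 4: A_seq=1142 A_ack=2165 B_seq=2165 B_ack=1142
After event 5: A_seq=1142 A_ack=2165 B_seq=2165 B_ack=1142
After event 6: A_seq=1224 A_ack=2165 B_seq=2165 B_ack=1224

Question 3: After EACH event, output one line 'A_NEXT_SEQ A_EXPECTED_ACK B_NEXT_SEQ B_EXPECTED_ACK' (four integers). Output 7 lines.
1010 2000 2000 1010
1010 2165 2165 1010
1123 2165 2165 1010
1142 2165 2165 1010
1142 2165 2165 1142
1142 2165 2165 1142
1224 2165 2165 1224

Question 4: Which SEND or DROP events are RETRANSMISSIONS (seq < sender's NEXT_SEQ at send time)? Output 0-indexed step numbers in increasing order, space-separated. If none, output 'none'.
Step 0: SEND seq=1000 -> fresh
Step 1: SEND seq=2000 -> fresh
Step 2: DROP seq=1010 -> fresh
Step 3: SEND seq=1123 -> fresh
Step 4: SEND seq=1010 -> retransmit
Step 6: SEND seq=1142 -> fresh

Answer: 4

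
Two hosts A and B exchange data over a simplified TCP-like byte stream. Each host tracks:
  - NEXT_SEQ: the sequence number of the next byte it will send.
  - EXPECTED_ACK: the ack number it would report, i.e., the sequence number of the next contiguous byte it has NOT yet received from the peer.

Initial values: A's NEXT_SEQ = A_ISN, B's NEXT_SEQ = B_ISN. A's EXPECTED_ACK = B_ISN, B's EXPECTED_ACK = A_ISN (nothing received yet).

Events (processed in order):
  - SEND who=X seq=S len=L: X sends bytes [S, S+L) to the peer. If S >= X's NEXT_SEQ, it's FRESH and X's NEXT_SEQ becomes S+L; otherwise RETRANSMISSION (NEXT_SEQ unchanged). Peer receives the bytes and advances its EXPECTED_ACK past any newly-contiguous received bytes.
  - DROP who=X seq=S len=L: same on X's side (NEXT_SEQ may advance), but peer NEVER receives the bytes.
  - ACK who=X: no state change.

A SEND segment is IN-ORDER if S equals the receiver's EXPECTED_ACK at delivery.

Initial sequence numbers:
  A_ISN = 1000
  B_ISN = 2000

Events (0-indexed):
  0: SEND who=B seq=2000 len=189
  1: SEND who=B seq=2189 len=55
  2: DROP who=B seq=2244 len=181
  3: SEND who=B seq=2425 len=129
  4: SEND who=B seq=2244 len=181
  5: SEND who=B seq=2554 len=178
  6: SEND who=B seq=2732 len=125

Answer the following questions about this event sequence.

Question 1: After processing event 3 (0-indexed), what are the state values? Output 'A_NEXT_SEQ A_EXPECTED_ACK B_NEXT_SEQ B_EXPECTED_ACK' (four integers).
After event 0: A_seq=1000 A_ack=2189 B_seq=2189 B_ack=1000
After event 1: A_seq=1000 A_ack=2244 B_seq=2244 B_ack=1000
After event 2: A_seq=1000 A_ack=2244 B_seq=2425 B_ack=1000
After event 3: A_seq=1000 A_ack=2244 B_seq=2554 B_ack=1000

1000 2244 2554 1000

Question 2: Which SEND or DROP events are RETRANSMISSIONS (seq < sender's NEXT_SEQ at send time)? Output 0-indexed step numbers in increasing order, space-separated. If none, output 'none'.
Answer: 4

Derivation:
Step 0: SEND seq=2000 -> fresh
Step 1: SEND seq=2189 -> fresh
Step 2: DROP seq=2244 -> fresh
Step 3: SEND seq=2425 -> fresh
Step 4: SEND seq=2244 -> retransmit
Step 5: SEND seq=2554 -> fresh
Step 6: SEND seq=2732 -> fresh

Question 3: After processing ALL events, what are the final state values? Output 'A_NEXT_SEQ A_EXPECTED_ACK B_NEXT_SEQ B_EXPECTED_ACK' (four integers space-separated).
After event 0: A_seq=1000 A_ack=2189 B_seq=2189 B_ack=1000
After event 1: A_seq=1000 A_ack=2244 B_seq=2244 B_ack=1000
After event 2: A_seq=1000 A_ack=2244 B_seq=2425 B_ack=1000
After event 3: A_seq=1000 A_ack=2244 B_seq=2554 B_ack=1000
After event 4: A_seq=1000 A_ack=2554 B_seq=2554 B_ack=1000
After event 5: A_seq=1000 A_ack=2732 B_seq=2732 B_ack=1000
After event 6: A_seq=1000 A_ack=2857 B_seq=2857 B_ack=1000

Answer: 1000 2857 2857 1000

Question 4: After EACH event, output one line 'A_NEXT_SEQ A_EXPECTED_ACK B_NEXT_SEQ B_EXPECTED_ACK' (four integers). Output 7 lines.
1000 2189 2189 1000
1000 2244 2244 1000
1000 2244 2425 1000
1000 2244 2554 1000
1000 2554 2554 1000
1000 2732 2732 1000
1000 2857 2857 1000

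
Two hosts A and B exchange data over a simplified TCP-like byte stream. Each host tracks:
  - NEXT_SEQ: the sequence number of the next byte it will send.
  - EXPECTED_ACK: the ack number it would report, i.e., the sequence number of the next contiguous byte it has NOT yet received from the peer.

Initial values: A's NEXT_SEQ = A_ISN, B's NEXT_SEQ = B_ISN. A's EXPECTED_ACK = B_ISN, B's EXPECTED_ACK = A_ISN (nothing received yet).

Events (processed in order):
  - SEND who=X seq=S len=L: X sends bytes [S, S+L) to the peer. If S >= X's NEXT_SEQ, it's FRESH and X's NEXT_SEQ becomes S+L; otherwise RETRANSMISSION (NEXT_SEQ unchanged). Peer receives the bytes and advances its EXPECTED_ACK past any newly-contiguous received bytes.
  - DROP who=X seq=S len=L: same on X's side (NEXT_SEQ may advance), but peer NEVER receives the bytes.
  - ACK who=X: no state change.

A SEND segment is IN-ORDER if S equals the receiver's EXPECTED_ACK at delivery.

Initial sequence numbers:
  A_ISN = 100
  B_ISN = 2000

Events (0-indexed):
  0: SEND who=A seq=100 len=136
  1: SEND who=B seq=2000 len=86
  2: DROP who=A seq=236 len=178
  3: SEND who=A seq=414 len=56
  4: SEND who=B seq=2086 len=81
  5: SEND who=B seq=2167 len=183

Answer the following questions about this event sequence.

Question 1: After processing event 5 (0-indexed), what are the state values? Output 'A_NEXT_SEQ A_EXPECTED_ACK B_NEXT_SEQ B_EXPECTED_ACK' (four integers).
After event 0: A_seq=236 A_ack=2000 B_seq=2000 B_ack=236
After event 1: A_seq=236 A_ack=2086 B_seq=2086 B_ack=236
After event 2: A_seq=414 A_ack=2086 B_seq=2086 B_ack=236
After event 3: A_seq=470 A_ack=2086 B_seq=2086 B_ack=236
After event 4: A_seq=470 A_ack=2167 B_seq=2167 B_ack=236
After event 5: A_seq=470 A_ack=2350 B_seq=2350 B_ack=236

470 2350 2350 236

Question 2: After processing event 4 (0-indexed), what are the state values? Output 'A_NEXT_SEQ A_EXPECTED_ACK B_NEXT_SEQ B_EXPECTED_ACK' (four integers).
After event 0: A_seq=236 A_ack=2000 B_seq=2000 B_ack=236
After event 1: A_seq=236 A_ack=2086 B_seq=2086 B_ack=236
After event 2: A_seq=414 A_ack=2086 B_seq=2086 B_ack=236
After event 3: A_seq=470 A_ack=2086 B_seq=2086 B_ack=236
After event 4: A_seq=470 A_ack=2167 B_seq=2167 B_ack=236

470 2167 2167 236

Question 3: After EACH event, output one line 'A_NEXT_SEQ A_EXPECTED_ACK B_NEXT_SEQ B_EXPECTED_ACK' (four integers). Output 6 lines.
236 2000 2000 236
236 2086 2086 236
414 2086 2086 236
470 2086 2086 236
470 2167 2167 236
470 2350 2350 236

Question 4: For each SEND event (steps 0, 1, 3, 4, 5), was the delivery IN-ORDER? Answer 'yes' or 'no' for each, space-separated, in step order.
Step 0: SEND seq=100 -> in-order
Step 1: SEND seq=2000 -> in-order
Step 3: SEND seq=414 -> out-of-order
Step 4: SEND seq=2086 -> in-order
Step 5: SEND seq=2167 -> in-order

Answer: yes yes no yes yes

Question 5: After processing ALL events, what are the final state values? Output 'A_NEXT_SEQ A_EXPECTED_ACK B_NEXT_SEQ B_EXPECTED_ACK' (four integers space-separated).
After event 0: A_seq=236 A_ack=2000 B_seq=2000 B_ack=236
After event 1: A_seq=236 A_ack=2086 B_seq=2086 B_ack=236
After event 2: A_seq=414 A_ack=2086 B_seq=2086 B_ack=236
After event 3: A_seq=470 A_ack=2086 B_seq=2086 B_ack=236
After event 4: A_seq=470 A_ack=2167 B_seq=2167 B_ack=236
After event 5: A_seq=470 A_ack=2350 B_seq=2350 B_ack=236

Answer: 470 2350 2350 236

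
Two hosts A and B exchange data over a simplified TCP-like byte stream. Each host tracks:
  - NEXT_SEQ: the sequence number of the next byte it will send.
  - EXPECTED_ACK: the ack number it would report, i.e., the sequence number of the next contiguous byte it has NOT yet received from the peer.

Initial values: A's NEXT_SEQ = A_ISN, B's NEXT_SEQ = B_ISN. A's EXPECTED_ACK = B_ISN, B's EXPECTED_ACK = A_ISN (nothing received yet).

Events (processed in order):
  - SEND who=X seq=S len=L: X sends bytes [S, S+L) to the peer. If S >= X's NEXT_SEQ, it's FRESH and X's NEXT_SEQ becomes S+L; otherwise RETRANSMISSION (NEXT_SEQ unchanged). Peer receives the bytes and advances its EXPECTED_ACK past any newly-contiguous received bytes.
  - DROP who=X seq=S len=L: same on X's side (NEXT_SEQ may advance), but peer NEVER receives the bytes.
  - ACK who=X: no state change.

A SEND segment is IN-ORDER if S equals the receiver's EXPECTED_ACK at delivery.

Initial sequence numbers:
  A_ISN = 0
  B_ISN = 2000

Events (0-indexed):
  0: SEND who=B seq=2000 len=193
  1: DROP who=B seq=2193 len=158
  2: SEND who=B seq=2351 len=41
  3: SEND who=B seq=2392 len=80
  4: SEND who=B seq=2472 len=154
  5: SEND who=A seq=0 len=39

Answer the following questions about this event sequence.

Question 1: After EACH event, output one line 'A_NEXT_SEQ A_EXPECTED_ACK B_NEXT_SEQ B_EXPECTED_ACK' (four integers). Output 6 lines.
0 2193 2193 0
0 2193 2351 0
0 2193 2392 0
0 2193 2472 0
0 2193 2626 0
39 2193 2626 39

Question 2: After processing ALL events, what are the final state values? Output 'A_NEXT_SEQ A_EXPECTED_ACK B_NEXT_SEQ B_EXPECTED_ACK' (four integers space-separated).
Answer: 39 2193 2626 39

Derivation:
After event 0: A_seq=0 A_ack=2193 B_seq=2193 B_ack=0
After event 1: A_seq=0 A_ack=2193 B_seq=2351 B_ack=0
After event 2: A_seq=0 A_ack=2193 B_seq=2392 B_ack=0
After event 3: A_seq=0 A_ack=2193 B_seq=2472 B_ack=0
After event 4: A_seq=0 A_ack=2193 B_seq=2626 B_ack=0
After event 5: A_seq=39 A_ack=2193 B_seq=2626 B_ack=39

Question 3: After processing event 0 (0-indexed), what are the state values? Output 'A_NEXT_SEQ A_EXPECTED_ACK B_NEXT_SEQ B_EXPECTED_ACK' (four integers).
After event 0: A_seq=0 A_ack=2193 B_seq=2193 B_ack=0

0 2193 2193 0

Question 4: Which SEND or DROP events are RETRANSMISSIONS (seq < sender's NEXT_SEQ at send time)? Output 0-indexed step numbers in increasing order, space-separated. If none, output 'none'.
Step 0: SEND seq=2000 -> fresh
Step 1: DROP seq=2193 -> fresh
Step 2: SEND seq=2351 -> fresh
Step 3: SEND seq=2392 -> fresh
Step 4: SEND seq=2472 -> fresh
Step 5: SEND seq=0 -> fresh

Answer: none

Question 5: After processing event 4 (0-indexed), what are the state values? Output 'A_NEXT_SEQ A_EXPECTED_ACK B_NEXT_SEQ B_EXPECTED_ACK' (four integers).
After event 0: A_seq=0 A_ack=2193 B_seq=2193 B_ack=0
After event 1: A_seq=0 A_ack=2193 B_seq=2351 B_ack=0
After event 2: A_seq=0 A_ack=2193 B_seq=2392 B_ack=0
After event 3: A_seq=0 A_ack=2193 B_seq=2472 B_ack=0
After event 4: A_seq=0 A_ack=2193 B_seq=2626 B_ack=0

0 2193 2626 0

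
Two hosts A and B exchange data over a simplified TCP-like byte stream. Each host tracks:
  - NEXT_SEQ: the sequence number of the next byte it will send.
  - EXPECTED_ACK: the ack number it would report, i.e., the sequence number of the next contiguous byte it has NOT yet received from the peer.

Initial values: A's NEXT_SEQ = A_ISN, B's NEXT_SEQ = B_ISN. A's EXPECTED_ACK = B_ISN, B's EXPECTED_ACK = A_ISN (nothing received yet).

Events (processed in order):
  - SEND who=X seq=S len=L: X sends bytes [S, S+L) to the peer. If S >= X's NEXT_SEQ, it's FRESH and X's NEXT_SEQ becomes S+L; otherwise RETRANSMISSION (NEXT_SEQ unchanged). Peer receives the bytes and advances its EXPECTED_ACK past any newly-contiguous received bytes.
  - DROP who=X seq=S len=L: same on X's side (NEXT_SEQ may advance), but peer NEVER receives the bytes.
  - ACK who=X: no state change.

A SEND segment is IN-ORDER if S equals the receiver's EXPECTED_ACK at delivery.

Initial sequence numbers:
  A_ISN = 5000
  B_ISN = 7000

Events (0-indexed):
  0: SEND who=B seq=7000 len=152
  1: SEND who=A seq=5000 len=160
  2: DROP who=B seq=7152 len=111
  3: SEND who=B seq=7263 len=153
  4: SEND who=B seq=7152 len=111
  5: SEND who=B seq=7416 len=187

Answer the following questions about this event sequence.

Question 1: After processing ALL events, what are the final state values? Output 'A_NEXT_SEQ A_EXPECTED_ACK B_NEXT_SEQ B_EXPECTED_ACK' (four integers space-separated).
After event 0: A_seq=5000 A_ack=7152 B_seq=7152 B_ack=5000
After event 1: A_seq=5160 A_ack=7152 B_seq=7152 B_ack=5160
After event 2: A_seq=5160 A_ack=7152 B_seq=7263 B_ack=5160
After event 3: A_seq=5160 A_ack=7152 B_seq=7416 B_ack=5160
After event 4: A_seq=5160 A_ack=7416 B_seq=7416 B_ack=5160
After event 5: A_seq=5160 A_ack=7603 B_seq=7603 B_ack=5160

Answer: 5160 7603 7603 5160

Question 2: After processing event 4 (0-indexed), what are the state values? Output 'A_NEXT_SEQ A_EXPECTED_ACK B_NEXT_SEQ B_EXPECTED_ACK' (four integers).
After event 0: A_seq=5000 A_ack=7152 B_seq=7152 B_ack=5000
After event 1: A_seq=5160 A_ack=7152 B_seq=7152 B_ack=5160
After event 2: A_seq=5160 A_ack=7152 B_seq=7263 B_ack=5160
After event 3: A_seq=5160 A_ack=7152 B_seq=7416 B_ack=5160
After event 4: A_seq=5160 A_ack=7416 B_seq=7416 B_ack=5160

5160 7416 7416 5160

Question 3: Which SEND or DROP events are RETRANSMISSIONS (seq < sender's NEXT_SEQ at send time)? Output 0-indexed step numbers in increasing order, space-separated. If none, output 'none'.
Step 0: SEND seq=7000 -> fresh
Step 1: SEND seq=5000 -> fresh
Step 2: DROP seq=7152 -> fresh
Step 3: SEND seq=7263 -> fresh
Step 4: SEND seq=7152 -> retransmit
Step 5: SEND seq=7416 -> fresh

Answer: 4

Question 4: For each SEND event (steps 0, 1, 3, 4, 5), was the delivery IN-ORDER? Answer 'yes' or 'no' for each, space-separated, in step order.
Answer: yes yes no yes yes

Derivation:
Step 0: SEND seq=7000 -> in-order
Step 1: SEND seq=5000 -> in-order
Step 3: SEND seq=7263 -> out-of-order
Step 4: SEND seq=7152 -> in-order
Step 5: SEND seq=7416 -> in-order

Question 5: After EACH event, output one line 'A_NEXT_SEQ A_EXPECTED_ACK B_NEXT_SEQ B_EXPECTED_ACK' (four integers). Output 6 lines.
5000 7152 7152 5000
5160 7152 7152 5160
5160 7152 7263 5160
5160 7152 7416 5160
5160 7416 7416 5160
5160 7603 7603 5160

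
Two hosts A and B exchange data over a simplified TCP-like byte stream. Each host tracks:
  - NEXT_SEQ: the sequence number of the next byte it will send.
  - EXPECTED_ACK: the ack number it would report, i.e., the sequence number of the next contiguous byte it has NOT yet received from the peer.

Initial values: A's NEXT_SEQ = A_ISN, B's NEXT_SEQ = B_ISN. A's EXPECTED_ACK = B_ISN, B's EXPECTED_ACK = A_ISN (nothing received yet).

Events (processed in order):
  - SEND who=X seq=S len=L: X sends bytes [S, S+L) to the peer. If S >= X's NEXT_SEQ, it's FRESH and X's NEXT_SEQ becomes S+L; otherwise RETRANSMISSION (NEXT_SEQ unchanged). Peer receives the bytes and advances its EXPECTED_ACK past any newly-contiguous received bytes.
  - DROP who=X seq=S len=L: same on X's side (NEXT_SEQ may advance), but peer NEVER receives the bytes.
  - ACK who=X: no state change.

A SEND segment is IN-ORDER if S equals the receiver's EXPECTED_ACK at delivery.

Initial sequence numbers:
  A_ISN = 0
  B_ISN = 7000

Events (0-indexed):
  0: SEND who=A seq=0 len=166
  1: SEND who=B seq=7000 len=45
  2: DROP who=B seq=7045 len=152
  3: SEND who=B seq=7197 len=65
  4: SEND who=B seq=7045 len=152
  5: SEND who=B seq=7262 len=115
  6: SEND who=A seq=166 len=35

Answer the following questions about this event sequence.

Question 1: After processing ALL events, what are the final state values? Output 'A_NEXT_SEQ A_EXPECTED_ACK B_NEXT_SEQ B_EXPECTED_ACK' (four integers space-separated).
After event 0: A_seq=166 A_ack=7000 B_seq=7000 B_ack=166
After event 1: A_seq=166 A_ack=7045 B_seq=7045 B_ack=166
After event 2: A_seq=166 A_ack=7045 B_seq=7197 B_ack=166
After event 3: A_seq=166 A_ack=7045 B_seq=7262 B_ack=166
After event 4: A_seq=166 A_ack=7262 B_seq=7262 B_ack=166
After event 5: A_seq=166 A_ack=7377 B_seq=7377 B_ack=166
After event 6: A_seq=201 A_ack=7377 B_seq=7377 B_ack=201

Answer: 201 7377 7377 201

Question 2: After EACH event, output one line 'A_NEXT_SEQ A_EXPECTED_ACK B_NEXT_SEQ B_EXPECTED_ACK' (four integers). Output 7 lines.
166 7000 7000 166
166 7045 7045 166
166 7045 7197 166
166 7045 7262 166
166 7262 7262 166
166 7377 7377 166
201 7377 7377 201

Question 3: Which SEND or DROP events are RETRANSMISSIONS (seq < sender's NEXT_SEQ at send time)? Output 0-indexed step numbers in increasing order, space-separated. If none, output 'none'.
Answer: 4

Derivation:
Step 0: SEND seq=0 -> fresh
Step 1: SEND seq=7000 -> fresh
Step 2: DROP seq=7045 -> fresh
Step 3: SEND seq=7197 -> fresh
Step 4: SEND seq=7045 -> retransmit
Step 5: SEND seq=7262 -> fresh
Step 6: SEND seq=166 -> fresh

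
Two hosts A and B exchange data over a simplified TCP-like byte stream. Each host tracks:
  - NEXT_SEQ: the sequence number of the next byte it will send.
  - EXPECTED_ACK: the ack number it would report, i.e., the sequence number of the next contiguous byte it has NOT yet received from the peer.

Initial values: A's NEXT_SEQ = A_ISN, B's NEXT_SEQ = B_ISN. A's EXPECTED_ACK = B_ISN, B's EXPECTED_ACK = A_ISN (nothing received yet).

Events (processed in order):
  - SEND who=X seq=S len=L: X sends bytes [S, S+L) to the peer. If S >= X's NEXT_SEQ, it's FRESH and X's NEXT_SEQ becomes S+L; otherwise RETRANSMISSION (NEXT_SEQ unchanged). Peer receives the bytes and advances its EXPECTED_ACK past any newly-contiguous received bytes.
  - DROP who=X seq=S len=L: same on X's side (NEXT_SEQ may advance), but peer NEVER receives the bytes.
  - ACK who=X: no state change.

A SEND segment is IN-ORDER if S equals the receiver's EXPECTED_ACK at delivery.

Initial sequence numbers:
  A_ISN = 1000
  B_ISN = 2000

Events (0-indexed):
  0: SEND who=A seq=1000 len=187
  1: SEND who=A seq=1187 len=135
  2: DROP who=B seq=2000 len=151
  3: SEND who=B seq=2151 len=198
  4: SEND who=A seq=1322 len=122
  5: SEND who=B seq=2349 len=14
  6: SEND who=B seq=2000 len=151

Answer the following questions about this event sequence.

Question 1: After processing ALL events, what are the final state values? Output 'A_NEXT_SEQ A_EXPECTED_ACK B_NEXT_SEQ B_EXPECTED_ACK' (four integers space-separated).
After event 0: A_seq=1187 A_ack=2000 B_seq=2000 B_ack=1187
After event 1: A_seq=1322 A_ack=2000 B_seq=2000 B_ack=1322
After event 2: A_seq=1322 A_ack=2000 B_seq=2151 B_ack=1322
After event 3: A_seq=1322 A_ack=2000 B_seq=2349 B_ack=1322
After event 4: A_seq=1444 A_ack=2000 B_seq=2349 B_ack=1444
After event 5: A_seq=1444 A_ack=2000 B_seq=2363 B_ack=1444
After event 6: A_seq=1444 A_ack=2363 B_seq=2363 B_ack=1444

Answer: 1444 2363 2363 1444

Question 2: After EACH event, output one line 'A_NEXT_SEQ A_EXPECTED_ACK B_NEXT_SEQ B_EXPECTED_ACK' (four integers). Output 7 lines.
1187 2000 2000 1187
1322 2000 2000 1322
1322 2000 2151 1322
1322 2000 2349 1322
1444 2000 2349 1444
1444 2000 2363 1444
1444 2363 2363 1444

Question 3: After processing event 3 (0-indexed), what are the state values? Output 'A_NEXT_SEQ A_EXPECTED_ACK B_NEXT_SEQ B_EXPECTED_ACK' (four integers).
After event 0: A_seq=1187 A_ack=2000 B_seq=2000 B_ack=1187
After event 1: A_seq=1322 A_ack=2000 B_seq=2000 B_ack=1322
After event 2: A_seq=1322 A_ack=2000 B_seq=2151 B_ack=1322
After event 3: A_seq=1322 A_ack=2000 B_seq=2349 B_ack=1322

1322 2000 2349 1322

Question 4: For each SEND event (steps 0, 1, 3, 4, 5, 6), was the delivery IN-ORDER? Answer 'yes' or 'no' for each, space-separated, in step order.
Step 0: SEND seq=1000 -> in-order
Step 1: SEND seq=1187 -> in-order
Step 3: SEND seq=2151 -> out-of-order
Step 4: SEND seq=1322 -> in-order
Step 5: SEND seq=2349 -> out-of-order
Step 6: SEND seq=2000 -> in-order

Answer: yes yes no yes no yes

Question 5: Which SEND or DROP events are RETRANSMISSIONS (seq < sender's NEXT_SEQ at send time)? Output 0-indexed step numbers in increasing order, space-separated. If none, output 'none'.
Answer: 6

Derivation:
Step 0: SEND seq=1000 -> fresh
Step 1: SEND seq=1187 -> fresh
Step 2: DROP seq=2000 -> fresh
Step 3: SEND seq=2151 -> fresh
Step 4: SEND seq=1322 -> fresh
Step 5: SEND seq=2349 -> fresh
Step 6: SEND seq=2000 -> retransmit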